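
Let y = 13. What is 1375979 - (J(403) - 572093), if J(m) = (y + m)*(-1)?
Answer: 1948488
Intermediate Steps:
J(m) = -13 - m (J(m) = (13 + m)*(-1) = -13 - m)
1375979 - (J(403) - 572093) = 1375979 - ((-13 - 1*403) - 572093) = 1375979 - ((-13 - 403) - 572093) = 1375979 - (-416 - 572093) = 1375979 - 1*(-572509) = 1375979 + 572509 = 1948488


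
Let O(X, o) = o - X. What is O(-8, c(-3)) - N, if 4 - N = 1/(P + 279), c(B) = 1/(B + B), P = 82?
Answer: 8309/2166 ≈ 3.8361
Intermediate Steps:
c(B) = 1/(2*B)
N = 1443/361 (N = 4 - 1/(82 + 279) = 4 - 1/361 = 1443/361 ≈ 3.9972)
O(-8, c(-3)) - N = ((½)/(-3) - 1*(-8)) - 1*1443/361 = ((½)*(-⅓) + 8) - 1443/361 = (-⅙ + 8) - 1443/361 = 47/6 - 1443/361 = 8309/2166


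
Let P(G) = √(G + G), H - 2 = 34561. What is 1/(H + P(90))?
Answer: 11521/398200263 - 2*√5/398200263 ≈ 2.8921e-5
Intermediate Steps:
H = 34563 (H = 2 + 34561 = 34563)
P(G) = √2*√G (P(G) = √(2*G) = √2*√G)
1/(H + P(90)) = 1/(34563 + √2*√90) = 1/(34563 + √2*(3*√10)) = 1/(34563 + 6*√5)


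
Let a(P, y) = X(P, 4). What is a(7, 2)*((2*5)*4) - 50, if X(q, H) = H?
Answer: 110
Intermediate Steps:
a(P, y) = 4
a(7, 2)*((2*5)*4) - 50 = 4*((2*5)*4) - 50 = 4*(10*4) - 50 = 4*40 - 50 = 160 - 50 = 110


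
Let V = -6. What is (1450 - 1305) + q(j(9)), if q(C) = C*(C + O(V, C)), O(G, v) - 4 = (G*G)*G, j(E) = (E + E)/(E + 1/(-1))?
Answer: -5231/16 ≈ -326.94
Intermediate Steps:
j(E) = 2*E/(-1 + E) (j(E) = (2*E)/(E - 1) = (2*E)/(-1 + E) = 2*E/(-1 + E))
O(G, v) = 4 + G³ (O(G, v) = 4 + (G*G)*G = 4 + G²*G = 4 + G³)
q(C) = C*(-212 + C) (q(C) = C*(C + (4 + (-6)³)) = C*(C + (4 - 216)) = C*(C - 212) = C*(-212 + C))
(1450 - 1305) + q(j(9)) = (1450 - 1305) + (2*9/(-1 + 9))*(-212 + 2*9/(-1 + 9)) = 145 + (2*9/8)*(-212 + 2*9/8) = 145 + (2*9*(⅛))*(-212 + 2*9*(⅛)) = 145 + 9*(-212 + 9/4)/4 = 145 + (9/4)*(-839/4) = 145 - 7551/16 = -5231/16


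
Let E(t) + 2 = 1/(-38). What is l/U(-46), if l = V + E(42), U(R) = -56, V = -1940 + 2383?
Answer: -16757/2128 ≈ -7.8745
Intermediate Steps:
E(t) = -77/38 (E(t) = -2 + 1/(-38) = -2 - 1/38 = -77/38)
V = 443
l = 16757/38 (l = 443 - 77/38 = 16757/38 ≈ 440.97)
l/U(-46) = (16757/38)/(-56) = (16757/38)*(-1/56) = -16757/2128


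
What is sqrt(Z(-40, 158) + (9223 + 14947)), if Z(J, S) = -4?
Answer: sqrt(24166) ≈ 155.45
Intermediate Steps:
sqrt(Z(-40, 158) + (9223 + 14947)) = sqrt(-4 + (9223 + 14947)) = sqrt(-4 + 24170) = sqrt(24166)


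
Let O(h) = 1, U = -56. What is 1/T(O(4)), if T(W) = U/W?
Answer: -1/56 ≈ -0.017857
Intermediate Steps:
T(W) = -56/W
1/T(O(4)) = 1/(-56/1) = 1/(-56*1) = 1/(-56) = -1/56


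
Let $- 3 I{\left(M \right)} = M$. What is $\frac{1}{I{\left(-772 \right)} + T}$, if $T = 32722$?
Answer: $\frac{3}{98938} \approx 3.0322 \cdot 10^{-5}$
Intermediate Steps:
$I{\left(M \right)} = - \frac{M}{3}$
$\frac{1}{I{\left(-772 \right)} + T} = \frac{1}{\left(- \frac{1}{3}\right) \left(-772\right) + 32722} = \frac{1}{\frac{772}{3} + 32722} = \frac{1}{\frac{98938}{3}} = \frac{3}{98938}$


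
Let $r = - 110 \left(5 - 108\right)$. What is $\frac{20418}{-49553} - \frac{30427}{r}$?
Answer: $- \frac{1739085071}{561435490} \approx -3.0976$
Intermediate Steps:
$r = 11330$ ($r = \left(-110\right) \left(-103\right) = 11330$)
$\frac{20418}{-49553} - \frac{30427}{r} = \frac{20418}{-49553} - \frac{30427}{11330} = 20418 \left(- \frac{1}{49553}\right) - \frac{30427}{11330} = - \frac{20418}{49553} - \frac{30427}{11330} = - \frac{1739085071}{561435490}$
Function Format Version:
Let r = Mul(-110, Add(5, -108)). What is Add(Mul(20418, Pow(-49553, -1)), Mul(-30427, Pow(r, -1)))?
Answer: Rational(-1739085071, 561435490) ≈ -3.0976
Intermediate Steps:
r = 11330 (r = Mul(-110, -103) = 11330)
Add(Mul(20418, Pow(-49553, -1)), Mul(-30427, Pow(r, -1))) = Add(Mul(20418, Pow(-49553, -1)), Mul(-30427, Pow(11330, -1))) = Add(Mul(20418, Rational(-1, 49553)), Mul(-30427, Rational(1, 11330))) = Add(Rational(-20418, 49553), Rational(-30427, 11330)) = Rational(-1739085071, 561435490)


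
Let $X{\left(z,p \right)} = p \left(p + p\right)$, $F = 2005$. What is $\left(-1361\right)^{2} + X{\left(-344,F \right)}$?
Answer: $9892371$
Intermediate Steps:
$X{\left(z,p \right)} = 2 p^{2}$ ($X{\left(z,p \right)} = p 2 p = 2 p^{2}$)
$\left(-1361\right)^{2} + X{\left(-344,F \right)} = \left(-1361\right)^{2} + 2 \cdot 2005^{2} = 1852321 + 2 \cdot 4020025 = 1852321 + 8040050 = 9892371$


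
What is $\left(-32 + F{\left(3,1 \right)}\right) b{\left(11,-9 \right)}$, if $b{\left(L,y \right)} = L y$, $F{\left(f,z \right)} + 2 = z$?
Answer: $3267$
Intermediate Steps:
$F{\left(f,z \right)} = -2 + z$
$\left(-32 + F{\left(3,1 \right)}\right) b{\left(11,-9 \right)} = \left(-32 + \left(-2 + 1\right)\right) 11 \left(-9\right) = \left(-32 - 1\right) \left(-99\right) = \left(-33\right) \left(-99\right) = 3267$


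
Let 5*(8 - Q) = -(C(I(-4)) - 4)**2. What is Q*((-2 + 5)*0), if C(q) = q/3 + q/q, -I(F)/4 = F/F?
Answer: 0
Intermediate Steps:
I(F) = -4 (I(F) = -4*F/F = -4*1 = -4)
C(q) = 1 + q/3 (C(q) = q*(1/3) + 1 = q/3 + 1 = 1 + q/3)
Q = 529/45 (Q = 8 - (-1)*((1 + (1/3)*(-4)) - 4)**2/5 = 8 - (-1)*((1 - 4/3) - 4)**2/5 = 8 - (-1)*(-1/3 - 4)**2/5 = 8 - (-1)*(-13/3)**2/5 = 8 - (-1)*169/(5*9) = 8 - 1/5*(-169/9) = 8 + 169/45 = 529/45 ≈ 11.756)
Q*((-2 + 5)*0) = 529*((-2 + 5)*0)/45 = 529*(3*0)/45 = (529/45)*0 = 0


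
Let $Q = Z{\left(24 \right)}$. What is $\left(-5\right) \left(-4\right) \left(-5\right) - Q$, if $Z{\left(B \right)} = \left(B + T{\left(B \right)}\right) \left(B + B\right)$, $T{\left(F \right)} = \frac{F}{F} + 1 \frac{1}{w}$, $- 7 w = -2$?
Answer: $-1468$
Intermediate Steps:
$w = \frac{2}{7}$ ($w = \left(- \frac{1}{7}\right) \left(-2\right) = \frac{2}{7} \approx 0.28571$)
$T{\left(F \right)} = \frac{9}{2}$ ($T{\left(F \right)} = \frac{F}{F} + 1 \frac{1}{\frac{2}{7}} = 1 + 1 \cdot \frac{7}{2} = 1 + \frac{7}{2} = \frac{9}{2}$)
$Z{\left(B \right)} = 2 B \left(\frac{9}{2} + B\right)$ ($Z{\left(B \right)} = \left(B + \frac{9}{2}\right) \left(B + B\right) = \left(\frac{9}{2} + B\right) 2 B = 2 B \left(\frac{9}{2} + B\right)$)
$Q = 1368$ ($Q = 24 \left(9 + 2 \cdot 24\right) = 24 \left(9 + 48\right) = 24 \cdot 57 = 1368$)
$\left(-5\right) \left(-4\right) \left(-5\right) - Q = \left(-5\right) \left(-4\right) \left(-5\right) - 1368 = 20 \left(-5\right) - 1368 = -100 - 1368 = -1468$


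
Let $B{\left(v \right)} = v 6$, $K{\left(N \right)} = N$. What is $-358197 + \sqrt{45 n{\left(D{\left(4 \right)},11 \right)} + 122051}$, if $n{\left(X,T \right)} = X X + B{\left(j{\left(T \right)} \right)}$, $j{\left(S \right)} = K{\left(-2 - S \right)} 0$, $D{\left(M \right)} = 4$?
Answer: $-358197 + \sqrt{122771} \approx -3.5785 \cdot 10^{5}$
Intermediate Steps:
$j{\left(S \right)} = 0$ ($j{\left(S \right)} = \left(-2 - S\right) 0 = 0$)
$B{\left(v \right)} = 6 v$
$n{\left(X,T \right)} = X^{2}$ ($n{\left(X,T \right)} = X X + 6 \cdot 0 = X^{2} + 0 = X^{2}$)
$-358197 + \sqrt{45 n{\left(D{\left(4 \right)},11 \right)} + 122051} = -358197 + \sqrt{45 \cdot 4^{2} + 122051} = -358197 + \sqrt{45 \cdot 16 + 122051} = -358197 + \sqrt{720 + 122051} = -358197 + \sqrt{122771}$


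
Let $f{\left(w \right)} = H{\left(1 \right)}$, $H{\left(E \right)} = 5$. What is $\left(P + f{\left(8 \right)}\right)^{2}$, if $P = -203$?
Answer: $39204$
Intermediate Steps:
$f{\left(w \right)} = 5$
$\left(P + f{\left(8 \right)}\right)^{2} = \left(-203 + 5\right)^{2} = \left(-198\right)^{2} = 39204$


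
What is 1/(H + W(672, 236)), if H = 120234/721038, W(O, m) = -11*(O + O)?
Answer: -120173/1776617593 ≈ -6.7641e-5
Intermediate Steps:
W(O, m) = -22*O
H = 20039/120173 (H = 120234*(1/721038) = 20039/120173 ≈ 0.16675)
1/(H + W(672, 236)) = 1/(20039/120173 - 22*672) = 1/(20039/120173 - 14784) = 1/(-1776617593/120173) = -120173/1776617593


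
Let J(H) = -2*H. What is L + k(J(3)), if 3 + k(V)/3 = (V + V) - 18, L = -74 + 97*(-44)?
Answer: -4441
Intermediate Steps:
L = -4342 (L = -74 - 4268 = -4342)
k(V) = -63 + 6*V (k(V) = -9 + 3*((V + V) - 18) = -9 + 3*(2*V - 18) = -9 + 3*(-18 + 2*V) = -9 + (-54 + 6*V) = -63 + 6*V)
L + k(J(3)) = -4342 + (-63 + 6*(-2*3)) = -4342 + (-63 + 6*(-6)) = -4342 + (-63 - 36) = -4342 - 99 = -4441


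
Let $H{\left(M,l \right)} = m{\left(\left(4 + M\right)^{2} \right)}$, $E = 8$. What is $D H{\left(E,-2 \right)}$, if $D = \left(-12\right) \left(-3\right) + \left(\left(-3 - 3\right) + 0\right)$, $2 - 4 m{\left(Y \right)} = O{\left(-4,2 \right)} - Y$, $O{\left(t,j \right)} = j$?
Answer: $1080$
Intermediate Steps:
$m{\left(Y \right)} = \frac{Y}{4}$ ($m{\left(Y \right)} = \frac{1}{2} - \frac{2 - Y}{4} = \frac{1}{2} + \left(- \frac{1}{2} + \frac{Y}{4}\right) = \frac{Y}{4}$)
$H{\left(M,l \right)} = \frac{\left(4 + M\right)^{2}}{4}$
$D = 30$ ($D = 36 + \left(-6 + 0\right) = 36 - 6 = 30$)
$D H{\left(E,-2 \right)} = 30 \frac{\left(4 + 8\right)^{2}}{4} = 30 \frac{12^{2}}{4} = 30 \cdot \frac{1}{4} \cdot 144 = 30 \cdot 36 = 1080$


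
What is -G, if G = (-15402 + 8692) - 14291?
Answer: 21001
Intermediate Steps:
G = -21001 (G = -6710 - 14291 = -21001)
-G = -1*(-21001) = 21001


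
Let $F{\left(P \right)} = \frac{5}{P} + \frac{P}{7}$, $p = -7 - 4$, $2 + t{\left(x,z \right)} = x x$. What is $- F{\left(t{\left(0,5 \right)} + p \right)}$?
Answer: $\frac{204}{91} \approx 2.2418$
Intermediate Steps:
$t{\left(x,z \right)} = -2 + x^{2}$ ($t{\left(x,z \right)} = -2 + x x = -2 + x^{2}$)
$p = -11$
$F{\left(P \right)} = \frac{5}{P} + \frac{P}{7}$ ($F{\left(P \right)} = \frac{5}{P} + P \frac{1}{7} = \frac{5}{P} + \frac{P}{7}$)
$- F{\left(t{\left(0,5 \right)} + p \right)} = - (\frac{5}{\left(-2 + 0^{2}\right) - 11} + \frac{\left(-2 + 0^{2}\right) - 11}{7}) = - (\frac{5}{\left(-2 + 0\right) - 11} + \frac{\left(-2 + 0\right) - 11}{7}) = - (\frac{5}{-2 - 11} + \frac{-2 - 11}{7}) = - (\frac{5}{-13} + \frac{1}{7} \left(-13\right)) = - (5 \left(- \frac{1}{13}\right) - \frac{13}{7}) = - (- \frac{5}{13} - \frac{13}{7}) = \left(-1\right) \left(- \frac{204}{91}\right) = \frac{204}{91}$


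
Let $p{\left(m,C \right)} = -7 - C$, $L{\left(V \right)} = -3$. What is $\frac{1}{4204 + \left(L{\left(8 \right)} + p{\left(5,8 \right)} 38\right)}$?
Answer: $\frac{1}{3631} \approx 0.00027541$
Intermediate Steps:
$\frac{1}{4204 + \left(L{\left(8 \right)} + p{\left(5,8 \right)} 38\right)} = \frac{1}{4204 + \left(-3 + \left(-7 - 8\right) 38\right)} = \frac{1}{4204 - 573} = \frac{1}{3631}$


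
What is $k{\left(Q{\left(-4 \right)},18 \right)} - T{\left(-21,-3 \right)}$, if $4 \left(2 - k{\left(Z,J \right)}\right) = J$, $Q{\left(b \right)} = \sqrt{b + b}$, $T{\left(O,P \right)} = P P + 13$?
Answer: $- \frac{49}{2} \approx -24.5$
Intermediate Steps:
$T{\left(O,P \right)} = 13 + P^{2}$ ($T{\left(O,P \right)} = P^{2} + 13 = 13 + P^{2}$)
$Q{\left(b \right)} = \sqrt{2} \sqrt{b}$ ($Q{\left(b \right)} = \sqrt{2 b} = \sqrt{2} \sqrt{b}$)
$k{\left(Z,J \right)} = 2 - \frac{J}{4}$
$k{\left(Q{\left(-4 \right)},18 \right)} - T{\left(-21,-3 \right)} = \left(2 - \frac{9}{2}\right) - \left(13 + \left(-3\right)^{2}\right) = \left(2 - \frac{9}{2}\right) - \left(13 + 9\right) = - \frac{5}{2} - 22 = - \frac{49}{2}$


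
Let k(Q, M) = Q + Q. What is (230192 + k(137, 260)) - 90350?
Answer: 140116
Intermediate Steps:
k(Q, M) = 2*Q
(230192 + k(137, 260)) - 90350 = (230192 + 2*137) - 90350 = (230192 + 274) - 90350 = 230466 - 90350 = 140116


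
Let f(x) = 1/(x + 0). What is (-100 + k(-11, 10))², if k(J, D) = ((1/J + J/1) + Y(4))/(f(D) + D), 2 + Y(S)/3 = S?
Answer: 12467955600/1234321 ≈ 10101.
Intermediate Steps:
Y(S) = -6 + 3*S
f(x) = 1/x
k(J, D) = (6 + J + 1/J)/(D + 1/D) (k(J, D) = ((1/J + J/1) + (-6 + 3*4))/(1/D + D) = ((1/J + J*1) + (-6 + 12))/(D + 1/D) = ((1/J + J) + 6)/(D + 1/D) = ((J + 1/J) + 6)/(D + 1/D) = (6 + J + 1/J)/(D + 1/D))
(-100 + k(-11, 10))² = (-100 + 10*(1 + (-11)² + 6*(-11))/(-11*(1 + 10²)))² = (-100 + 10*(-1/11)*(1 + 121 - 66)/(1 + 100))² = (-100 + 10*(-1/11)*56/101)² = (-100 + 10*(-1/11)*(1/101)*56)² = (-100 - 560/1111)² = (-111660/1111)² = 12467955600/1234321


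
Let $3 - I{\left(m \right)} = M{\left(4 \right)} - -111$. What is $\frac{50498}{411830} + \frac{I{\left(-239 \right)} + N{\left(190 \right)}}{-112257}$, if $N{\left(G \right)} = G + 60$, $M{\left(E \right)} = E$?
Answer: $\frac{935320241}{7705133385} \approx 0.12139$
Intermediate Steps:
$I{\left(m \right)} = -112$ ($I{\left(m \right)} = 3 - \left(4 - -111\right) = 3 - \left(4 + 111\right) = 3 - 115 = -112$)
$N{\left(G \right)} = 60 + G$
$\frac{50498}{411830} + \frac{I{\left(-239 \right)} + N{\left(190 \right)}}{-112257} = \frac{50498}{411830} + \frac{-112 + \left(60 + 190\right)}{-112257} = 50498 \cdot \frac{1}{411830} + \left(-112 + 250\right) \left(- \frac{1}{112257}\right) = \frac{25249}{205915} + 138 \left(- \frac{1}{112257}\right) = \frac{25249}{205915} - \frac{46}{37419} = \frac{935320241}{7705133385}$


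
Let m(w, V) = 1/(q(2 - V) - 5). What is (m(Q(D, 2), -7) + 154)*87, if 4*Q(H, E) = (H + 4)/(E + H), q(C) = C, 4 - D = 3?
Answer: 53679/4 ≈ 13420.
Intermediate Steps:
D = 1 (D = 4 - 1*3 = 4 - 3 = 1)
Q(H, E) = (4 + H)/(4*(E + H)) (Q(H, E) = ((H + 4)/(E + H))/4 = ((4 + H)/(E + H))/4 = (4 + H)/(4*(E + H)))
m(w, V) = 1/(-3 - V) (m(w, V) = 1/((2 - V) - 5) = 1/(-3 - V))
(m(Q(D, 2), -7) + 154)*87 = (-1/(3 - 7) + 154)*87 = (-1/(-4) + 154)*87 = (-1*(-¼) + 154)*87 = (¼ + 154)*87 = (617/4)*87 = 53679/4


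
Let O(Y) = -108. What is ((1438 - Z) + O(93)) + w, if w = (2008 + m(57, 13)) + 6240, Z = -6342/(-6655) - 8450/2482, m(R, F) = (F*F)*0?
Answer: 79123560143/8258855 ≈ 9580.5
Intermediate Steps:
m(R, F) = 0 (m(R, F) = F²*0 = 0)
Z = -20246953/8258855 (Z = -6342*(-1/6655) - 8450*1/2482 = 6342/6655 - 4225/1241 = -20246953/8258855 ≈ -2.4515)
w = 8248 (w = (2008 + 0) + 6240 = 2008 + 6240 = 8248)
((1438 - Z) + O(93)) + w = ((1438 - 1*(-20246953/8258855)) - 108) + 8248 = ((1438 + 20246953/8258855) - 108) + 8248 = (11896480443/8258855 - 108) + 8248 = 11004524103/8258855 + 8248 = 79123560143/8258855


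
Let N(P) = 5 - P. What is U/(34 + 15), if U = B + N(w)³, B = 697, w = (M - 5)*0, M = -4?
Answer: 822/49 ≈ 16.776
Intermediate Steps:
w = 0 (w = (-4 - 5)*0 = -9*0 = 0)
U = 822 (U = 697 + (5 - 1*0)³ = 697 + (5 + 0)³ = 697 + 5³ = 697 + 125 = 822)
U/(34 + 15) = 822/(34 + 15) = 822/49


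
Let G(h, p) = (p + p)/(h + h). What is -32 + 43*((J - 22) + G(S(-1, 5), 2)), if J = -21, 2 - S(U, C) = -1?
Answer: -5557/3 ≈ -1852.3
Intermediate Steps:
S(U, C) = 3 (S(U, C) = 2 - 1*(-1) = 2 + 1 = 3)
G(h, p) = p/h (G(h, p) = (2*p)/((2*h)) = (2*p)*(1/(2*h)) = p/h)
-32 + 43*((J - 22) + G(S(-1, 5), 2)) = -32 + 43*((-21 - 22) + 2/3) = -32 + 43*(-43 + 2*(⅓)) = -32 + 43*(-43 + ⅔) = -32 + 43*(-127/3) = -32 - 5461/3 = -5557/3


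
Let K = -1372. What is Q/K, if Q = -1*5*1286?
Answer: 3215/686 ≈ 4.6866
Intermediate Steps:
Q = -6430 (Q = -5*1286 = -6430)
Q/K = -6430/(-1372) = -6430*(-1/1372) = 3215/686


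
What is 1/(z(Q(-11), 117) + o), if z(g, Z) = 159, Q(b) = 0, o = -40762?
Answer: -1/40603 ≈ -2.4629e-5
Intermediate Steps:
1/(z(Q(-11), 117) + o) = 1/(159 - 40762) = 1/(-40603) = -1/40603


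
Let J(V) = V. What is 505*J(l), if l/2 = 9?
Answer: 9090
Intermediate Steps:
l = 18 (l = 2*9 = 18)
505*J(l) = 505*18 = 9090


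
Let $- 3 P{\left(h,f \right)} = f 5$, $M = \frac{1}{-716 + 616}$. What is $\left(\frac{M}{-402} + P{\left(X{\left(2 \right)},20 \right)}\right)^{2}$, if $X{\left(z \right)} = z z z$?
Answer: $\frac{1795597320001}{1616040000} \approx 1111.1$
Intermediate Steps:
$M = - \frac{1}{100}$ ($M = \frac{1}{-100} = - \frac{1}{100} \approx -0.01$)
$X{\left(z \right)} = z^{3}$ ($X{\left(z \right)} = z^{2} z = z^{3}$)
$P{\left(h,f \right)} = - \frac{5 f}{3}$ ($P{\left(h,f \right)} = - \frac{f 5}{3} = - \frac{5 f}{3}$)
$\left(\frac{M}{-402} + P{\left(X{\left(2 \right)},20 \right)}\right)^{2} = \left(- \frac{1}{100 \left(-402\right)} - \frac{100}{3}\right)^{2} = \left(\left(- \frac{1}{100}\right) \left(- \frac{1}{402}\right) - \frac{100}{3}\right)^{2} = \left(\frac{1}{40200} - \frac{100}{3}\right)^{2} = \left(- \frac{1339999}{40200}\right)^{2} = \frac{1795597320001}{1616040000}$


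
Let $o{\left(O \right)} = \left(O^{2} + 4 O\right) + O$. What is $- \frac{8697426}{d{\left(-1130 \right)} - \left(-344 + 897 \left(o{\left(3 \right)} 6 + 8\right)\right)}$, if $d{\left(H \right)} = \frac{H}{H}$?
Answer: $\frac{2899142}{45333} \approx 63.952$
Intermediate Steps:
$d{\left(H \right)} = 1$
$o{\left(O \right)} = O^{2} + 5 O$
$- \frac{8697426}{d{\left(-1130 \right)} - \left(-344 + 897 \left(o{\left(3 \right)} 6 + 8\right)\right)} = - \frac{8697426}{1 - \left(-344 + 897 \left(3 \left(5 + 3\right) 6 + 8\right)\right)} = - \frac{8697426}{1 - \left(-344 + 897 \left(3 \cdot 8 \cdot 6 + 8\right)\right)} = - \frac{8697426}{1 - \left(-344 + 897 \left(24 \cdot 6 + 8\right)\right)} = - \frac{8697426}{1 - \left(-344 + 897 \left(144 + 8\right)\right)} = - \frac{8697426}{1 - \left(-344 + 897 \cdot 152\right)} = - \frac{8697426}{1 - \left(-344 + 136344\right)} = - \frac{8697426}{1 - 136000} = - \frac{8697426}{-135999} = \left(-8697426\right) \left(- \frac{1}{135999}\right) = \frac{2899142}{45333}$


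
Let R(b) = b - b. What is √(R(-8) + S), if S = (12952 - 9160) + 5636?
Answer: 2*√2357 ≈ 97.098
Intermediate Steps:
R(b) = 0
S = 9428 (S = 3792 + 5636 = 9428)
√(R(-8) + S) = √(0 + 9428) = √9428 = 2*√2357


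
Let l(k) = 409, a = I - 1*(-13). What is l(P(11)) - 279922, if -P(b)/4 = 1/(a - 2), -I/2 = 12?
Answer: -279513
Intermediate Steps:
I = -24 (I = -2*12 = -24)
a = -11 (a = -24 - 1*(-13) = -24 + 13 = -11)
P(b) = 4/13 (P(b) = -4/(-11 - 2) = -4/(-13) = -4*(-1/13) = 4/13)
l(P(11)) - 279922 = 409 - 279922 = -279513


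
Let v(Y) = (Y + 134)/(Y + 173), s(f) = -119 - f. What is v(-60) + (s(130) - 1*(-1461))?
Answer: 137030/113 ≈ 1212.7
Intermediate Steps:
v(Y) = (134 + Y)/(173 + Y)
v(-60) + (s(130) - 1*(-1461)) = (134 - 60)/(173 - 60) + ((-119 - 1*130) - 1*(-1461)) = 74/113 + ((-119 - 130) + 1461) = (1/113)*74 + (-249 + 1461) = 74/113 + 1212 = 137030/113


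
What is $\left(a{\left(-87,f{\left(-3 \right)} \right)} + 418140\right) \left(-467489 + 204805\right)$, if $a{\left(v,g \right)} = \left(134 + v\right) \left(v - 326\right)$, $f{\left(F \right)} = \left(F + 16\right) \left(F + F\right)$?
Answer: $-104739728636$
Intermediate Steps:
$f{\left(F \right)} = 2 F \left(16 + F\right)$ ($f{\left(F \right)} = \left(16 + F\right) 2 F = 2 F \left(16 + F\right)$)
$a{\left(v,g \right)} = \left(-326 + v\right) \left(134 + v\right)$ ($a{\left(v,g \right)} = \left(134 + v\right) \left(-326 + v\right) = \left(-326 + v\right) \left(134 + v\right)$)
$\left(a{\left(-87,f{\left(-3 \right)} \right)} + 418140\right) \left(-467489 + 204805\right) = \left(\left(-43684 + \left(-87\right)^{2} - -16704\right) + 418140\right) \left(-467489 + 204805\right) = \left(\left(-43684 + 7569 + 16704\right) + 418140\right) \left(-262684\right) = \left(-19411 + 418140\right) \left(-262684\right) = 398729 \left(-262684\right) = -104739728636$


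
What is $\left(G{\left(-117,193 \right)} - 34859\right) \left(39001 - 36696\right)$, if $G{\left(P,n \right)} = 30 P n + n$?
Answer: $-1641381280$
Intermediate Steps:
$G{\left(P,n \right)} = n + 30 P n$ ($G{\left(P,n \right)} = 30 P n + n = n + 30 P n$)
$\left(G{\left(-117,193 \right)} - 34859\right) \left(39001 - 36696\right) = \left(193 \left(1 + 30 \left(-117\right)\right) - 34859\right) \left(39001 - 36696\right) = \left(193 \left(1 - 3510\right) - 34859\right) 2305 = \left(193 \left(-3509\right) - 34859\right) 2305 = \left(-677237 - 34859\right) 2305 = \left(-712096\right) 2305 = -1641381280$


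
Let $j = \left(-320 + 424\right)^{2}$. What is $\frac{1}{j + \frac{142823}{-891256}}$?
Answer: $\frac{891256}{9639682073} \approx 9.2457 \cdot 10^{-5}$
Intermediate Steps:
$j = 10816$ ($j = 104^{2} = 10816$)
$\frac{1}{j + \frac{142823}{-891256}} = \frac{1}{10816 + \frac{142823}{-891256}} = \frac{1}{10816 + 142823 \left(- \frac{1}{891256}\right)} = \frac{1}{10816 - \frac{142823}{891256}} = \frac{1}{\frac{9639682073}{891256}} = \frac{891256}{9639682073}$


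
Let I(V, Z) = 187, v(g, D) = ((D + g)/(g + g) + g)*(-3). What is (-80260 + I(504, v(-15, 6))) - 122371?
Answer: -202444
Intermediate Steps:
v(g, D) = -3*g - 3*(D + g)/(2*g) (v(g, D) = ((D + g)/((2*g)) + g)*(-3) = ((D + g)*(1/(2*g)) + g)*(-3) = ((D + g)/(2*g) + g)*(-3) = (g + (D + g)/(2*g))*(-3) = -3*g - 3*(D + g)/(2*g))
(-80260 + I(504, v(-15, 6))) - 122371 = (-80260 + 187) - 122371 = -80073 - 122371 = -202444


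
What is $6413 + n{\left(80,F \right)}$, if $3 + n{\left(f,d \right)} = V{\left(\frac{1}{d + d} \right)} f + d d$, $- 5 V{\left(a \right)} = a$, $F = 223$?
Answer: $\frac{12518989}{223} \approx 56139.0$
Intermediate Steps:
$V{\left(a \right)} = - \frac{a}{5}$
$n{\left(f,d \right)} = -3 + d^{2} - \frac{f}{10 d}$ ($n{\left(f,d \right)} = -3 + \left(- \frac{1}{5 \left(d + d\right)} f + d d\right) = -3 + \left(- \frac{1}{5 \cdot 2 d} f + d^{2}\right) = -3 + \left(- \frac{\frac{1}{2} \frac{1}{d}}{5} f + d^{2}\right) = -3 + \left(- \frac{1}{10 d} f + d^{2}\right) = -3 + \left(- \frac{f}{10 d} + d^{2}\right) = -3 + \left(d^{2} - \frac{f}{10 d}\right) = -3 + d^{2} - \frac{f}{10 d}$)
$6413 + n{\left(80,F \right)} = 6413 - \left(3 - 49729 + \frac{8}{223}\right) = 6413 - \left(-49726 + \frac{8}{223}\right) = 6413 - - \frac{11088890}{223} = 6413 + \frac{11088890}{223} = \frac{12518989}{223}$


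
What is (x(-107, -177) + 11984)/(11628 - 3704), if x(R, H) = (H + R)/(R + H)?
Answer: 11985/7924 ≈ 1.5125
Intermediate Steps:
x(R, H) = 1 (x(R, H) = (H + R)/(H + R) = 1)
(x(-107, -177) + 11984)/(11628 - 3704) = (1 + 11984)/(11628 - 3704) = 11985/7924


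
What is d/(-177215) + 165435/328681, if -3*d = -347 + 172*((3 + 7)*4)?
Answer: 90099963548/174741610245 ≈ 0.51562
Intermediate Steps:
d = -6533/3 (d = -(-347 + 172*((3 + 7)*4))/3 = -(-347 + 172*(10*4))/3 = -(-347 + 172*40)/3 = -(-347 + 6880)/3 = -⅓*6533 = -6533/3 ≈ -2177.7)
d/(-177215) + 165435/328681 = -6533/3/(-177215) + 165435/328681 = -6533/3*(-1/177215) + 165435*(1/328681) = 6533/531645 + 165435/328681 = 90099963548/174741610245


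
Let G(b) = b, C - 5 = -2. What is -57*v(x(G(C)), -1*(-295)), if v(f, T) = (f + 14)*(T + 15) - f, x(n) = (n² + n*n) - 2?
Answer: -529188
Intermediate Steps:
C = 3 (C = 5 - 2 = 3)
x(n) = -2 + 2*n² (x(n) = (n² + n²) - 2 = 2*n² - 2 = -2 + 2*n²)
v(f, T) = -f + (14 + f)*(15 + T) (v(f, T) = (14 + f)*(15 + T) - f = -f + (14 + f)*(15 + T))
-57*v(x(G(C)), -1*(-295)) = -57*(210 + 14*(-1*(-295)) + 14*(-2 + 2*3²) + (-1*(-295))*(-2 + 2*3²)) = -57*(210 + 14*295 + 14*(-2 + 2*9) + 295*(-2 + 2*9)) = -57*(210 + 4130 + 14*(-2 + 18) + 295*(-2 + 18)) = -57*(210 + 4130 + 14*16 + 295*16) = -57*(210 + 4130 + 224 + 4720) = -57*9284 = -529188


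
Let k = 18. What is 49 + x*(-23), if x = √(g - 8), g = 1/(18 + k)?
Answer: 49 - 23*I*√287/6 ≈ 49.0 - 64.941*I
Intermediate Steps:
g = 1/36 (g = 1/(18 + 18) = 1/36 ≈ 0.027778)
x = I*√287/6 (x = √(1/36 - 8) = √(-287/36) = I*√287/6 ≈ 2.8235*I)
49 + x*(-23) = 49 + (I*√287/6)*(-23) = 49 - 23*I*√287/6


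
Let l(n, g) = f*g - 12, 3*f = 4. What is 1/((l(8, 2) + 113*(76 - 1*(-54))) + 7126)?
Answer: 3/65420 ≈ 4.5858e-5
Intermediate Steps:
f = 4/3 (f = (⅓)*4 = 4/3 ≈ 1.3333)
l(n, g) = -12 + 4*g/3 (l(n, g) = 4*g/3 - 12 = -12 + 4*g/3)
1/((l(8, 2) + 113*(76 - 1*(-54))) + 7126) = 1/(((-12 + (4/3)*2) + 113*(76 - 1*(-54))) + 7126) = 1/(((-12 + 8/3) + 113*(76 + 54)) + 7126) = 1/((-28/3 + 113*130) + 7126) = 1/((-28/3 + 14690) + 7126) = 1/(44042/3 + 7126) = 1/(65420/3) = 3/65420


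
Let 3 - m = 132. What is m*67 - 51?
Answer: -8694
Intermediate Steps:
m = -129 (m = 3 - 1*132 = 3 - 132 = -129)
m*67 - 51 = -129*67 - 51 = -8643 - 51 = -8694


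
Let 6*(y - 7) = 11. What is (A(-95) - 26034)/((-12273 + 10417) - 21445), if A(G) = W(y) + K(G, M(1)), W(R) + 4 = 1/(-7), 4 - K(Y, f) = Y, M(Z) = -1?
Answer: 181574/163107 ≈ 1.1132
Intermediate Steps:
K(Y, f) = 4 - Y
y = 53/6 (y = 7 + (⅙)*11 = 7 + 11/6 = 53/6 ≈ 8.8333)
W(R) = -29/7 (W(R) = -4 + 1/(-7) = -4 - ⅐ = -29/7)
A(G) = -⅐ - G (A(G) = -29/7 + (4 - G) = -⅐ - G)
(A(-95) - 26034)/((-12273 + 10417) - 21445) = ((-⅐ - 1*(-95)) - 26034)/((-12273 + 10417) - 21445) = ((-⅐ + 95) - 26034)/(-1856 - 21445) = (664/7 - 26034)/(-23301) = -181574/7*(-1/23301) = 181574/163107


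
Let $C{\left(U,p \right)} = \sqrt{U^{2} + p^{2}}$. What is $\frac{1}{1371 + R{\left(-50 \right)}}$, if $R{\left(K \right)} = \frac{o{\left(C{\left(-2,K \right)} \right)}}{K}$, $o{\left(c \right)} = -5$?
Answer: $\frac{10}{13711} \approx 0.00072934$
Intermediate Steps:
$R{\left(K \right)} = - \frac{5}{K}$
$\frac{1}{1371 + R{\left(-50 \right)}} = \frac{1}{1371 - \frac{5}{-50}} = \frac{1}{1371 - - \frac{1}{10}} = \frac{1}{1371 + \frac{1}{10}} = \frac{1}{\frac{13711}{10}} = \frac{10}{13711}$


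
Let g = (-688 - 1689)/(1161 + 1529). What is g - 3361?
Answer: -9043467/2690 ≈ -3361.9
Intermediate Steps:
g = -2377/2690 ≈ -0.88364
g - 3361 = -2377/2690 - 3361 = -9043467/2690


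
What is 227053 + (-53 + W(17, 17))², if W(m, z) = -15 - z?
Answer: 234278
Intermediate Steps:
227053 + (-53 + W(17, 17))² = 227053 + (-53 + (-15 - 1*17))² = 227053 + (-53 + (-15 - 17))² = 227053 + (-53 - 32)² = 227053 + (-85)² = 227053 + 7225 = 234278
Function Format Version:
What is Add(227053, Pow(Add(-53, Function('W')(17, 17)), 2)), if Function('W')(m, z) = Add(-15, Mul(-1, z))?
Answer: 234278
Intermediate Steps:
Add(227053, Pow(Add(-53, Function('W')(17, 17)), 2)) = Add(227053, Pow(Add(-53, Add(-15, Mul(-1, 17))), 2)) = Add(227053, Pow(Add(-53, Add(-15, -17)), 2)) = Add(227053, Pow(Add(-53, -32), 2)) = Add(227053, Pow(-85, 2)) = Add(227053, 7225) = 234278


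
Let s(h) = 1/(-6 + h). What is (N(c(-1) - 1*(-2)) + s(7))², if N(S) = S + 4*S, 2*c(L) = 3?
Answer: 1369/4 ≈ 342.25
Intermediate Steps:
c(L) = 3/2 (c(L) = (½)*3 = 3/2)
N(S) = 5*S
(N(c(-1) - 1*(-2)) + s(7))² = (5*(3/2 - 1*(-2)) + 1/(-6 + 7))² = (5*(3/2 + 2) + 1/1)² = (5*(7/2) + 1)² = (35/2 + 1)² = (37/2)² = 1369/4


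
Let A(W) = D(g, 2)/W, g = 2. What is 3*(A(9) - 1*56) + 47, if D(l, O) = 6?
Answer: -119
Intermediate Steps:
A(W) = 6/W
3*(A(9) - 1*56) + 47 = 3*(6/9 - 1*56) + 47 = 3*(6*(⅑) - 56) + 47 = 3*(⅔ - 56) + 47 = 3*(-166/3) + 47 = -166 + 47 = -119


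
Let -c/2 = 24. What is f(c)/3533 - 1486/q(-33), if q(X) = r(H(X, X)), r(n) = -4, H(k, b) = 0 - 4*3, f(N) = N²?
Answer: 2629627/7066 ≈ 372.15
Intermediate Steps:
c = -48 (c = -2*24 = -48)
H(k, b) = -12 (H(k, b) = 0 - 12 = -12)
q(X) = -4
f(c)/3533 - 1486/q(-33) = (-48)²/3533 - 1486/(-4) = 2304*(1/3533) - 1486*(-¼) = 2304/3533 + 743/2 = 2629627/7066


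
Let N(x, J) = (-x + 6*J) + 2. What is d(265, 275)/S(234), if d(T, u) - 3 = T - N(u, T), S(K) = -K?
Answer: 1049/234 ≈ 4.4829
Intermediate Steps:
N(x, J) = 2 - x + 6*J
d(T, u) = 1 + u - 5*T (d(T, u) = 3 + (T - (2 - u + 6*T)) = 3 + (T + (-2 + u - 6*T)) = 3 + (-2 + u - 5*T) = 1 + u - 5*T)
d(265, 275)/S(234) = (1 + 275 - 5*265)/((-1*234)) = (1 + 275 - 1325)/(-234) = -1049*(-1/234) = 1049/234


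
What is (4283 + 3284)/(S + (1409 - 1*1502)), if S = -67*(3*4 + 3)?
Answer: -7567/1098 ≈ -6.8916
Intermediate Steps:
S = -1005 (S = -67*(12 + 3) = -67*15 = -1005)
(4283 + 3284)/(S + (1409 - 1*1502)) = (4283 + 3284)/(-1005 + (1409 - 1*1502)) = 7567/(-1005 + (1409 - 1502)) = 7567/(-1005 - 93) = 7567/(-1098) = 7567*(-1/1098) = -7567/1098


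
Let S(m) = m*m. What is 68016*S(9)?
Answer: 5509296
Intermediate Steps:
S(m) = m**2
68016*S(9) = 68016*9**2 = 68016*81 = 5509296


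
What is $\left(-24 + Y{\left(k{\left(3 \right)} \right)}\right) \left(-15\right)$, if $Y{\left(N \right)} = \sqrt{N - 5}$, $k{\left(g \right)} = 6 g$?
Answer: $360 - 15 \sqrt{13} \approx 305.92$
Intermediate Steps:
$Y{\left(N \right)} = \sqrt{-5 + N}$
$\left(-24 + Y{\left(k{\left(3 \right)} \right)}\right) \left(-15\right) = \left(-24 + \sqrt{-5 + 6 \cdot 3}\right) \left(-15\right) = \left(-24 + \sqrt{-5 + 18}\right) \left(-15\right) = \left(-24 + \sqrt{13}\right) \left(-15\right) = 360 - 15 \sqrt{13}$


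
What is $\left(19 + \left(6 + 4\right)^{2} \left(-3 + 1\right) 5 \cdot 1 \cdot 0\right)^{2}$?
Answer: $361$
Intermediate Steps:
$\left(19 + \left(6 + 4\right)^{2} \left(-3 + 1\right) 5 \cdot 1 \cdot 0\right)^{2} = \left(19 + 10^{2} \left(-2\right) 5 \cdot 0\right)^{2} = \left(19 + 100 \left(-2\right) 0\right)^{2} = \left(19 - 0\right)^{2} = \left(19 + 0\right)^{2} = 19^{2} = 361$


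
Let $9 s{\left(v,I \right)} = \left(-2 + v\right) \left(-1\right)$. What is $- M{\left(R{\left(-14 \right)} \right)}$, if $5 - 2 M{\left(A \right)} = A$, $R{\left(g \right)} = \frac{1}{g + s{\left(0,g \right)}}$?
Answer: $- \frac{629}{248} \approx -2.5363$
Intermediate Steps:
$s{\left(v,I \right)} = \frac{2}{9} - \frac{v}{9}$ ($s{\left(v,I \right)} = \frac{\left(-2 + v\right) \left(-1\right)}{9} = \frac{2 - v}{9} = \frac{2}{9} - \frac{v}{9}$)
$R{\left(g \right)} = \frac{1}{\frac{2}{9} + g}$ ($R{\left(g \right)} = \frac{1}{g + \left(\frac{2}{9} - 0\right)} = \frac{1}{g + \left(\frac{2}{9} + 0\right)} = \frac{1}{g + \frac{2}{9}} = \frac{1}{\frac{2}{9} + g}$)
$M{\left(A \right)} = \frac{5}{2} - \frac{A}{2}$
$- M{\left(R{\left(-14 \right)} \right)} = - (\frac{5}{2} - \frac{9 \frac{1}{2 + 9 \left(-14\right)}}{2}) = - (\frac{5}{2} - \frac{9 \frac{1}{2 - 126}}{2}) = - (\frac{5}{2} - \frac{9 \frac{1}{-124}}{2}) = - (\frac{5}{2} - \frac{9 \left(- \frac{1}{124}\right)}{2}) = - (\frac{5}{2} - - \frac{9}{248}) = - (\frac{5}{2} + \frac{9}{248}) = \left(-1\right) \frac{629}{248} = - \frac{629}{248}$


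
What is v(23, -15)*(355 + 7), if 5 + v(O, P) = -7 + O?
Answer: 3982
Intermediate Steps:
v(O, P) = -12 + O (v(O, P) = -5 + (-7 + O) = -12 + O)
v(23, -15)*(355 + 7) = (-12 + 23)*(355 + 7) = 11*362 = 3982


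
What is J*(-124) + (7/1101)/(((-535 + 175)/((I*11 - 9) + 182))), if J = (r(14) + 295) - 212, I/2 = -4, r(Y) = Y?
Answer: -953483735/79272 ≈ -12028.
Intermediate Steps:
I = -8 (I = 2*(-4) = -8)
J = 97 (J = (14 + 295) - 212 = 309 - 212 = 97)
J*(-124) + (7/1101)/(((-535 + 175)/((I*11 - 9) + 182))) = 97*(-124) + (7/1101)/(((-535 + 175)/((-8*11 - 9) + 182))) = -12028 + (7*(1/1101))/((-360/((-88 - 9) + 182))) = -12028 + 7/(1101*((-360/(-97 + 182)))) = -12028 + 7/(1101*((-360/85))) = -12028 + 7/(1101*((-360*1/85))) = -12028 + 7/(1101*(-72/17)) = -12028 + (7/1101)*(-17/72) = -12028 - 119/79272 = -953483735/79272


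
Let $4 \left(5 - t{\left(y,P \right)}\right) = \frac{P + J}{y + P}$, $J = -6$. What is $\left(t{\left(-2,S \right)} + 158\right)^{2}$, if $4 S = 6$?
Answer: $\frac{413449}{16} \approx 25841.0$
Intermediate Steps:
$S = \frac{3}{2}$ ($S = \frac{1}{4} \cdot 6 = \frac{3}{2} \approx 1.5$)
$t{\left(y,P \right)} = 5 - \frac{-6 + P}{4 \left(P + y\right)}$ ($t{\left(y,P \right)} = 5 - \frac{\left(P - 6\right) \frac{1}{y + P}}{4} = 5 - \frac{\left(-6 + P\right) \frac{1}{P + y}}{4} = 5 - \frac{\frac{1}{P + y} \left(-6 + P\right)}{4} = 5 - \frac{-6 + P}{4 \left(P + y\right)}$)
$\left(t{\left(-2,S \right)} + 158\right)^{2} = \left(\frac{6 + 19 \cdot \frac{3}{2} + 20 \left(-2\right)}{4 \left(\frac{3}{2} - 2\right)} + 158\right)^{2} = \left(\frac{6 + \frac{57}{2} - 40}{4 \left(- \frac{1}{2}\right)} + 158\right)^{2} = \left(\frac{1}{4} \left(-2\right) \left(- \frac{11}{2}\right) + 158\right)^{2} = \left(\frac{11}{4} + 158\right)^{2} = \left(\frac{643}{4}\right)^{2} = \frac{413449}{16}$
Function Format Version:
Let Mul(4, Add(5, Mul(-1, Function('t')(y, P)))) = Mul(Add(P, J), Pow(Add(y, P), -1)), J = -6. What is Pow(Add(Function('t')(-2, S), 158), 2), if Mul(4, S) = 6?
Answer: Rational(413449, 16) ≈ 25841.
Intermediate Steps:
S = Rational(3, 2) (S = Mul(Rational(1, 4), 6) = Rational(3, 2) ≈ 1.5000)
Function('t')(y, P) = Add(5, Mul(Rational(-1, 4), Pow(Add(P, y), -1), Add(-6, P))) (Function('t')(y, P) = Add(5, Mul(Rational(-1, 4), Mul(Add(P, -6), Pow(Add(y, P), -1)))) = Add(5, Mul(Rational(-1, 4), Mul(Add(-6, P), Pow(Add(P, y), -1)))) = Add(5, Mul(Rational(-1, 4), Mul(Pow(Add(P, y), -1), Add(-6, P)))) = Add(5, Mul(Rational(-1, 4), Pow(Add(P, y), -1), Add(-6, P))))
Pow(Add(Function('t')(-2, S), 158), 2) = Pow(Add(Mul(Rational(1, 4), Pow(Add(Rational(3, 2), -2), -1), Add(6, Mul(19, Rational(3, 2)), Mul(20, -2))), 158), 2) = Pow(Add(Mul(Rational(1, 4), Pow(Rational(-1, 2), -1), Add(6, Rational(57, 2), -40)), 158), 2) = Pow(Add(Mul(Rational(1, 4), -2, Rational(-11, 2)), 158), 2) = Pow(Add(Rational(11, 4), 158), 2) = Pow(Rational(643, 4), 2) = Rational(413449, 16)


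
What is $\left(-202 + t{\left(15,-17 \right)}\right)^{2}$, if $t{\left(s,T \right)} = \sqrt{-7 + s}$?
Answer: $40812 - 808 \sqrt{2} \approx 39669.0$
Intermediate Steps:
$\left(-202 + t{\left(15,-17 \right)}\right)^{2} = \left(-202 + \sqrt{-7 + 15}\right)^{2} = \left(-202 + \sqrt{8}\right)^{2} = \left(-202 + 2 \sqrt{2}\right)^{2}$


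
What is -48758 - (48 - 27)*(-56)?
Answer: -47582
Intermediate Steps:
-48758 - (48 - 27)*(-56) = -48758 - 21*(-56) = -48758 - 1*(-1176) = -48758 + 1176 = -47582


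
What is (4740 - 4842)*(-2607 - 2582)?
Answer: 529278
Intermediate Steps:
(4740 - 4842)*(-2607 - 2582) = -102*(-5189) = 529278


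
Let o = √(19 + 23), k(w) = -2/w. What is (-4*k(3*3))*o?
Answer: 8*√42/9 ≈ 5.7607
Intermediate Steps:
o = √42 ≈ 6.4807
(-4*k(3*3))*o = (-(-8)/(3*3))*√42 = (-(-8)/9)*√42 = (-4*(-2/9))*√42 = 8*√42/9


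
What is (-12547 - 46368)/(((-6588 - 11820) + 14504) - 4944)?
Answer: 58915/8848 ≈ 6.6586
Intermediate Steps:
(-12547 - 46368)/(((-6588 - 11820) + 14504) - 4944) = -58915/((-18408 + 14504) - 4944) = -58915/(-3904 - 4944) = -58915/(-8848) = -58915*(-1/8848) = 58915/8848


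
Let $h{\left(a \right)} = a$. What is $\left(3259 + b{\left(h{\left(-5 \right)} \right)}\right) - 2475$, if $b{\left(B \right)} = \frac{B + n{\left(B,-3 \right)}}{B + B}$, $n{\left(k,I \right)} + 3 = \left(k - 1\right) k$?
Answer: $\frac{3909}{5} \approx 781.8$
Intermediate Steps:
$n{\left(k,I \right)} = -3 + k \left(-1 + k\right)$ ($n{\left(k,I \right)} = -3 + \left(k - 1\right) k = -3 + \left(-1 + k\right) k = -3 + k \left(-1 + k\right)$)
$b{\left(B \right)} = \frac{-3 + B^{2}}{2 B}$ ($b{\left(B \right)} = \frac{B - \left(3 + B - B^{2}\right)}{B + B} = \frac{-3 + B^{2}}{2 B}$)
$\left(3259 + b{\left(h{\left(-5 \right)} \right)}\right) - 2475 = \left(3259 + \frac{-3 + \left(-5\right)^{2}}{2 \left(-5\right)}\right) - 2475 = \left(3259 + \frac{1}{2} \left(- \frac{1}{5}\right) \left(-3 + 25\right)\right) - 2475 = \left(3259 + \frac{1}{2} \left(- \frac{1}{5}\right) 22\right) - 2475 = \left(3259 - \frac{11}{5}\right) - 2475 = \frac{16284}{5} - 2475 = \frac{3909}{5}$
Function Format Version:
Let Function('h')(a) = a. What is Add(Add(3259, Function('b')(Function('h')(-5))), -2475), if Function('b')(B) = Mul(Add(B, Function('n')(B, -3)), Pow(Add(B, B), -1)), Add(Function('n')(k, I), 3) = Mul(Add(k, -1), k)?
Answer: Rational(3909, 5) ≈ 781.80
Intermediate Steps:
Function('n')(k, I) = Add(-3, Mul(k, Add(-1, k))) (Function('n')(k, I) = Add(-3, Mul(Add(k, -1), k)) = Add(-3, Mul(Add(-1, k), k)) = Add(-3, Mul(k, Add(-1, k))))
Function('b')(B) = Mul(Rational(1, 2), Pow(B, -1), Add(-3, Pow(B, 2))) (Function('b')(B) = Mul(Add(B, Add(-3, Pow(B, 2), Mul(-1, B))), Pow(Add(B, B), -1)) = Mul(Add(-3, Pow(B, 2)), Pow(Mul(2, B), -1)) = Mul(Add(-3, Pow(B, 2)), Mul(Rational(1, 2), Pow(B, -1))) = Mul(Rational(1, 2), Pow(B, -1), Add(-3, Pow(B, 2))))
Add(Add(3259, Function('b')(Function('h')(-5))), -2475) = Add(Add(3259, Mul(Rational(1, 2), Pow(-5, -1), Add(-3, Pow(-5, 2)))), -2475) = Add(Add(3259, Mul(Rational(1, 2), Rational(-1, 5), Add(-3, 25))), -2475) = Add(Add(3259, Mul(Rational(1, 2), Rational(-1, 5), 22)), -2475) = Add(Add(3259, Rational(-11, 5)), -2475) = Add(Rational(16284, 5), -2475) = Rational(3909, 5)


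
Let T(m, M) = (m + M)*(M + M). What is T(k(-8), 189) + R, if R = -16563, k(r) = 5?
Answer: 56769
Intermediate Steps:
T(m, M) = 2*M*(M + m) (T(m, M) = (M + m)*(2*M) = 2*M*(M + m))
T(k(-8), 189) + R = 2*189*(189 + 5) - 16563 = 2*189*194 - 16563 = 73332 - 16563 = 56769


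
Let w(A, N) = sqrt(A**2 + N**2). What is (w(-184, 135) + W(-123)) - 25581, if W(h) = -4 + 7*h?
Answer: -26446 + sqrt(52081) ≈ -26218.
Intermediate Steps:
(w(-184, 135) + W(-123)) - 25581 = (sqrt((-184)**2 + 135**2) + (-4 + 7*(-123))) - 25581 = (sqrt(33856 + 18225) + (-4 - 861)) - 25581 = (sqrt(52081) - 865) - 25581 = (-865 + sqrt(52081)) - 25581 = -26446 + sqrt(52081)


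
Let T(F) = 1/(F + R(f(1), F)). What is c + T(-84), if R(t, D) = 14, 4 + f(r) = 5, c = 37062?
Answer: 2594339/70 ≈ 37062.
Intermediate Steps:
f(r) = 1 (f(r) = -4 + 5 = 1)
T(F) = 1/(14 + F) (T(F) = 1/(F + 14) = 1/(14 + F))
c + T(-84) = 37062 + 1/(14 - 84) = 37062 + 1/(-70) = 37062 - 1/70 = 2594339/70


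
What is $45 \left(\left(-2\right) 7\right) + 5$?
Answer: $-625$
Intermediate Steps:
$45 \left(\left(-2\right) 7\right) + 5 = 45 \left(-14\right) + 5 = -630 + 5 = -625$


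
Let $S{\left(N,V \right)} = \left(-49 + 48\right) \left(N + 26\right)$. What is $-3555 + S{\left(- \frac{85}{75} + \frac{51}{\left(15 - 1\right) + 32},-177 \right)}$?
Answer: $- \frac{2470873}{690} \approx -3581.0$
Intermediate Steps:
$S{\left(N,V \right)} = -26 - N$ ($S{\left(N,V \right)} = - (26 + N) = -26 - N$)
$-3555 + S{\left(- \frac{85}{75} + \frac{51}{\left(15 - 1\right) + 32},-177 \right)} = -3555 - \left(26 - \frac{17}{15} + \frac{51}{\left(15 - 1\right) + 32}\right) = -3555 - \left(26 - \frac{17}{15} + \frac{51}{14 + 32}\right) = -3555 - \left(\frac{373}{15} + \frac{51}{46}\right) = -3555 - \frac{17923}{690} = - \frac{2470873}{690}$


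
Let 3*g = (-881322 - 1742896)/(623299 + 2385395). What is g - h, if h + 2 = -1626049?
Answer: 7338433518982/4513041 ≈ 1.6261e+6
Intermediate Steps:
g = -1312109/4513041 (g = ((-881322 - 1742896)/(623299 + 2385395))/3 = (-2624218/3008694)/3 = (-2624218*1/3008694)/3 = (⅓)*(-1312109/1504347) = -1312109/4513041 ≈ -0.29074)
h = -1626051 (h = -2 - 1626049 = -1626051)
g - h = -1312109/4513041 - 1*(-1626051) = -1312109/4513041 + 1626051 = 7338433518982/4513041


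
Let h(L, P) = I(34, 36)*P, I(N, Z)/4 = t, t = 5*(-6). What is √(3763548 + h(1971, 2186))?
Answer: 2*√875307 ≈ 1871.2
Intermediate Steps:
t = -30
I(N, Z) = -120 (I(N, Z) = 4*(-30) = -120)
h(L, P) = -120*P
√(3763548 + h(1971, 2186)) = √(3763548 - 120*2186) = √(3763548 - 262320) = √3501228 = 2*√875307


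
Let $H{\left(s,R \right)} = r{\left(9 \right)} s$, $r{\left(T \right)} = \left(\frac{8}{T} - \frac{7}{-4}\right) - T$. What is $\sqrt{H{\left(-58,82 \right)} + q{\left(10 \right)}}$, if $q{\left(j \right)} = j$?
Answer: $\frac{\sqrt{13642}}{6} \approx 19.466$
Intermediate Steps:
$r{\left(T \right)} = \frac{7}{4} - T + \frac{8}{T}$ ($r{\left(T \right)} = \left(\frac{8}{T} - - \frac{7}{4}\right) - T = \left(\frac{8}{T} + \frac{7}{4}\right) - T = \left(\frac{7}{4} + \frac{8}{T}\right) - T = \frac{7}{4} - T + \frac{8}{T}$)
$H{\left(s,R \right)} = - \frac{229 s}{36}$ ($H{\left(s,R \right)} = \left(\frac{7}{4} - 9 + \frac{8}{9}\right) s = - \frac{229 s}{36}$)
$\sqrt{H{\left(-58,82 \right)} + q{\left(10 \right)}} = \sqrt{\left(- \frac{229}{36}\right) \left(-58\right) + 10} = \sqrt{\frac{6641}{18} + 10} = \sqrt{\frac{6821}{18}} = \frac{\sqrt{13642}}{6}$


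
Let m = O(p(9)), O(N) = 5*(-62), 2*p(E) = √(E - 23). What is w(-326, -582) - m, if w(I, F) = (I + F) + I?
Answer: -924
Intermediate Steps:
w(I, F) = F + 2*I (w(I, F) = (F + I) + I = F + 2*I)
p(E) = √(-23 + E)/2 (p(E) = √(E - 23)/2 = √(-23 + E)/2)
O(N) = -310
m = -310
w(-326, -582) - m = (-582 + 2*(-326)) - 1*(-310) = (-582 - 652) + 310 = -1234 + 310 = -924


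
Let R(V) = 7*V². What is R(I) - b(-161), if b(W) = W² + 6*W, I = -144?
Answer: 120197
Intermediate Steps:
R(I) - b(-161) = 7*(-144)² - (-161)*(6 - 161) = 7*20736 - (-161)*(-155) = 145152 - 1*24955 = 145152 - 24955 = 120197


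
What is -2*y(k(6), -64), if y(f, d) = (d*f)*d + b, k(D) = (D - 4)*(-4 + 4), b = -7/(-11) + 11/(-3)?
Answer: 200/33 ≈ 6.0606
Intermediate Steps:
b = -100/33 (b = -7*(-1/11) + 11*(-⅓) = 7/11 - 11/3 = -100/33 ≈ -3.0303)
k(D) = 0 (k(D) = (-4 + D)*0 = 0)
y(f, d) = -100/33 + f*d² (y(f, d) = (d*f)*d - 100/33 = f*d² - 100/33 = -100/33 + f*d²)
-2*y(k(6), -64) = -2*(-100/33 + 0*(-64)²) = -2*(-100/33 + 0*4096) = -2*(-100/33 + 0) = -2*(-100/33) = 200/33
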